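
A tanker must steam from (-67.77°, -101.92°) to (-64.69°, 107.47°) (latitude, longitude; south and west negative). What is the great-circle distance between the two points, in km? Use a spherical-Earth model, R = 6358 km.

Haversine: a = sin²(Δφ/2)+cos φ₁ cos φ₂ sin²(Δλ/2) = 0.15205;  σ = 2·atan2(√a,√(1−a))
σ = 45.902° → d = Rσ = 6358·0.80114 = 5094 km

5094 km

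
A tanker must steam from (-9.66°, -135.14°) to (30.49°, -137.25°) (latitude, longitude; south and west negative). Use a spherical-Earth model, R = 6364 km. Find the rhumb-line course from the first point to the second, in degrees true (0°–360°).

Meridional parts: M(φ₁)=-0.1694, M(φ₂)=+0.5592 → ΔM = +0.7286;  Δλ = -0.0368 rad
tan C = Δλ / ΔM = -0.0505 → C = 357.11°

357.1°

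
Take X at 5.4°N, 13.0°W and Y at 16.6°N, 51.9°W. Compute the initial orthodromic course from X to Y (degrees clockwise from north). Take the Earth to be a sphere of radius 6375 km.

N = sin Δλ·cos φ₂ = -0.6018;  D = cos φ₁ sin φ₂ − sin φ₁ cos φ₂ cos Δλ = +0.2142
initial course = atan2(N, D) = 289.60°

289.6°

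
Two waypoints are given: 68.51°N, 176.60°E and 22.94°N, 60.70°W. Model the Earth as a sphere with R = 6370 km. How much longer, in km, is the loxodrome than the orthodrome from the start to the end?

1197 km

Great circle: cos σ = sin φ₁ sin φ₂ + cos φ₁ cos φ₂ cos Δλ,  σ = 1.3894 rad → d_gc = 8850.4 km
Rhumb line: Δψ = -1.2504, q = Δφ/Δψ = 0.6361, d_rh = R√(Δφ²+q²Δλ²) = 10047.5 km
Excess = 10047.5 − 8850.4 = 1197.1 ≈ 1197 km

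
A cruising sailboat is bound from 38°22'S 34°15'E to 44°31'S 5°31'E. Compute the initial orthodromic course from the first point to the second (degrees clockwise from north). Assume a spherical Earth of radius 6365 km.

244.8°

N = sin Δλ·cos φ₂ = -0.3428;  D = cos φ₁ sin φ₂ − sin φ₁ cos φ₂ cos Δλ = -0.1616
initial course = atan2(N, D) = 244.76°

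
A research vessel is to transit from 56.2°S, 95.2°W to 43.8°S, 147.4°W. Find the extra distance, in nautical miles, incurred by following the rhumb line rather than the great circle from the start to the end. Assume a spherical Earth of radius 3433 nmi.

Great circle: cos σ = sin φ₁ sin φ₂ + cos φ₁ cos φ₂ cos Δλ,  σ = 0.6072 rad → d_gc = 2084.5 nmi
Rhumb line: Δψ = +0.3393, q = Δφ/Δψ = 0.6379, d_rh = R√(Δφ²+q²Δλ²) = 2129.1 nmi
Excess = 2129.1 − 2084.5 = 44.6 ≈ 45 nmi

45 nmi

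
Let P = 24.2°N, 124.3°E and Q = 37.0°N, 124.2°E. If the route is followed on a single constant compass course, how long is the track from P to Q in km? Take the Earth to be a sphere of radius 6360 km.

1421 km

Rhumb course C = atan2(Δλ, Δψ) with Δψ = ln[tan(π/4+φ₂/2)/tan(π/4+φ₁/2)] = +0.2605, Δλ = -0.0017 → C = 359.62°
d = R·|Δφ| / |cos C| = 6360·0.22340 / 0.99998 = 1421 km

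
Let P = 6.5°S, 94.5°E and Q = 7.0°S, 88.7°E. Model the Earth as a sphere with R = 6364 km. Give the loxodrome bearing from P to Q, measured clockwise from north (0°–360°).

Meridional parts: M(φ₁)=-0.1137, M(φ₂)=-0.1225 → ΔM = -0.0088;  Δλ = -0.1012 rad
tan C = Δλ / ΔM = +11.5196 → C = 265.04°

265.0°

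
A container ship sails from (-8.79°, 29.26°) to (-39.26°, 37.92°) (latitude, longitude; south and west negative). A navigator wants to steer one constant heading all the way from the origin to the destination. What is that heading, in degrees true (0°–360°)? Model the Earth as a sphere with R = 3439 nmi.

165.7°

Meridional parts: M(φ₁)=-0.1540, M(φ₂)=-0.7461 → ΔM = -0.5921;  Δλ = +0.1511 rad
tan C = Δλ / ΔM = -0.2553 → C = 165.68°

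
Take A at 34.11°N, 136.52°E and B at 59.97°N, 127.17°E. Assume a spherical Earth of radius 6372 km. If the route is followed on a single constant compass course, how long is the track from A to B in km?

Δψ = ln[tan(π/4+φ₂/2)/tan(π/4+φ₁/2)] = +0.6819;  Δφ = +0.4513 rad,  Δλ = -0.1632 rad
q = Δφ/Δψ = 0.6619
d = R·√(Δφ² + q²Δλ²) = 6372·0.46409 = 2957 km

2957 km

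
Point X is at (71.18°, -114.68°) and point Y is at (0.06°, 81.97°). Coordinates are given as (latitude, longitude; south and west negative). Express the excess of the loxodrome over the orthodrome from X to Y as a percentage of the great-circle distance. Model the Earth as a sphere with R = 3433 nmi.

Great circle: σ = 1.8840 rad → d_gc = Rσ = 6467.7 nmi
Rhumb: Δφ = -1.2413, Δλ = -2.8510, Δψ = -1.7964, q = Δφ/Δψ = 0.6910 → d_rh = R√(Δφ²+q²Δλ²) = 7993.6 nmi
Excess = (7993.6 − 6467.7) / 6467.7 = 1525.9 / 6467.7 = 23.59% ≈ 23.6%

23.6%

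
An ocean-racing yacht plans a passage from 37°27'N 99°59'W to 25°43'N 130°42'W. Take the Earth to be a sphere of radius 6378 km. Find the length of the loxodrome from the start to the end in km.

3184 km

Rhumb course C = atan2(Δλ, Δψ) with Δψ = ln[tan(π/4+φ₂/2)/tan(π/4+φ₁/2)] = -0.2411, Δλ = -0.5361 → C = 245.78°
d = R·|Δφ| / |cos C| = 6378·0.20479 / 0.41020 = 3184 km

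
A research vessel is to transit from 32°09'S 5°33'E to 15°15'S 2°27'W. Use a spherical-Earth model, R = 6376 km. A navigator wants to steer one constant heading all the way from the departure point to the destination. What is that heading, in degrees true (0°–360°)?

336.7°

Δψ = ln[tan(π/4+φ₂/2)/tan(π/4+φ₁/2)] = +0.3238
Δλ = -0.1396 rad (taken the short way round)
course = atan2(Δλ, Δψ) = 336.67°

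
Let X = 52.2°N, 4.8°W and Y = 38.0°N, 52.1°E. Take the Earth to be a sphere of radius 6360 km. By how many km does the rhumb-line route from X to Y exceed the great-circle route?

102 km

Great circle: cos σ = sin φ₁ sin φ₂ + cos φ₁ cos φ₂ cos Δλ,  σ = 0.7224 rad → d_gc = 4594.4 km
Rhumb line: Δψ = -0.3539, q = Δφ/Δψ = 0.7004, d_rh = R√(Δφ²+q²Δλ²) = 4696.1 km
Excess = 4696.1 − 4594.4 = 101.7 ≈ 102 km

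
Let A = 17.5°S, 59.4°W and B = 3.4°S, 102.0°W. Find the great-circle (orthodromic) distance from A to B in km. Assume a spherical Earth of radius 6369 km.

Haversine: a = sin²(Δφ/2)+cos φ₁ cos φ₂ sin²(Δλ/2) = 0.14069;  σ = 2·atan2(√a,√(1−a))
σ = 44.059° → d = Rσ = 6369·0.76897 = 4898 km

4898 km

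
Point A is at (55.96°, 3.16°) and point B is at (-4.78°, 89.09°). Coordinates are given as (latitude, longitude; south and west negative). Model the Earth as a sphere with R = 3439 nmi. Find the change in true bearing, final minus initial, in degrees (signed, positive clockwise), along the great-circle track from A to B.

+50.0°

At departure: θ₁ = atan2(sin Δλ cos φ₂, cos φ₁ sin φ₂ − sin φ₁ cos φ₂ cos Δλ) = 96.04°
At arrival: θ₂ = atan2(sin Δλ cos φ₁, −cos φ₂ sin φ₁ + sin φ₂ cos φ₁ cos Δλ) = 146.04°
Δθ = θ₂ − θ₁ = +50.0°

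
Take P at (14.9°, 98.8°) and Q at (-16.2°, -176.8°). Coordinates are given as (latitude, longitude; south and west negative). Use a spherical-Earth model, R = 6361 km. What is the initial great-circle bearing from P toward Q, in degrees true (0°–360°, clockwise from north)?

107.1°

θ = atan2( sin Δλ·cos φ₂ ,  cos φ₁ sin φ₂ − sin φ₁ cos φ₂ cos Δλ )
  = atan2(+0.9557, -0.2937) = 107.08°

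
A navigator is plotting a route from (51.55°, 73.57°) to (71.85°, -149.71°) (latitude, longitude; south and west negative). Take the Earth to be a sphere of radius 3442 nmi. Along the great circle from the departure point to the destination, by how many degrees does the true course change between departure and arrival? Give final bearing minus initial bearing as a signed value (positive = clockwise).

+132.2°

At departure: θ₁ = atan2(sin Δλ cos φ₂, cos φ₁ sin φ₂ − sin φ₁ cos φ₂ cos Δλ) = 15.53°
At arrival: θ₂ = atan2(sin Δλ cos φ₁, −cos φ₂ sin φ₁ + sin φ₂ cos φ₁ cos Δλ) = 147.69°
Δθ = θ₂ − θ₁ = +132.2°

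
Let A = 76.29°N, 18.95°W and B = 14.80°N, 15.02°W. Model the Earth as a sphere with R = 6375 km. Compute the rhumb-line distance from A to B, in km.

6846 km

Rhumb course C = atan2(Δλ, Δψ) with Δψ = ln[tan(π/4+φ₂/2)/tan(π/4+φ₁/2)] = -1.8572, Δλ = +0.0686 → C = 177.88°
d = R·|Δφ| / |cos C| = 6375·1.07320 / 0.99932 = 6846 km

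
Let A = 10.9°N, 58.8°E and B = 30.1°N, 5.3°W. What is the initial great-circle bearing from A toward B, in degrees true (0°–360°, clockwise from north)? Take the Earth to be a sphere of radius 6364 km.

298.4°

θ = atan2( sin Δλ·cos φ₂ ,  cos φ₁ sin φ₂ − sin φ₁ cos φ₂ cos Δλ )
  = atan2(-0.7783, +0.4210) = 298.41°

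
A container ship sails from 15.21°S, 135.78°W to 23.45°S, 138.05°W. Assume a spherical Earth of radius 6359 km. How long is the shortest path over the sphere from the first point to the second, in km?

Haversine: a = sin²(Δφ/2)+cos φ₁ cos φ₂ sin²(Δλ/2) = 0.00551;  σ = 2·atan2(√a,√(1−a))
σ = 8.513° → d = Rσ = 6359·0.14858 = 945 km

945 km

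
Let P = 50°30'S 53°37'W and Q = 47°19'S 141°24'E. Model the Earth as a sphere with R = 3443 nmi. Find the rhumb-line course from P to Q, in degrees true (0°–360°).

Δψ = ln[tan(π/4+φ₂/2)/tan(π/4+φ₁/2)] = +0.0846
Δλ = -2.8795 rad (taken the short way round)
course = atan2(Δλ, Δψ) = 271.68°

271.7°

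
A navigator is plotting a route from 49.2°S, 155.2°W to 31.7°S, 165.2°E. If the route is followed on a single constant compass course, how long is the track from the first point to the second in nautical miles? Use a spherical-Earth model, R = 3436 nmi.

Δψ = ln[tan(π/4+φ₂/2)/tan(π/4+φ₁/2)] = +0.4053;  Δφ = +0.3054 rad,  Δλ = -0.6912 rad
q = Δφ/Δψ = 0.7537
d = R·√(Δφ² + q²Δλ²) = 3436·0.60383 = 2075 nmi

2075 nmi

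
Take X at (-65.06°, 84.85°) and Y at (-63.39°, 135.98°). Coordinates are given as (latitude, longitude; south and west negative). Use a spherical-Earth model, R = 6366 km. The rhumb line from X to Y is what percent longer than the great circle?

2.8%

Great circle: σ = 0.3785 rad → d_gc = Rσ = 2409.3 km
Rhumb: Δφ = +0.0291, Δλ = +0.8924, Δψ = +0.0671, q = Δφ/Δψ = 0.4347 → d_rh = R√(Δφ²+q²Δλ²) = 2476.4 km
Excess = (2476.4 − 2409.3) / 2409.3 = 67.1 / 2409.3 = 2.79% ≈ 2.8%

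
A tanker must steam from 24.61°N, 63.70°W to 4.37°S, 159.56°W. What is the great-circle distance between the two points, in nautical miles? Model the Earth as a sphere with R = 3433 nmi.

cos σ = sin φ₁ sin φ₂ + cos φ₁ cos φ₂ cos Δλ
      = sin(24.61°)sin(-4.37°) + cos(24.61°)cos(-4.37°)cos(-95.86°) = -0.1243
σ = 97.139° → d = Rσ = 3433·1.69540 = 5820 nmi

5820 nmi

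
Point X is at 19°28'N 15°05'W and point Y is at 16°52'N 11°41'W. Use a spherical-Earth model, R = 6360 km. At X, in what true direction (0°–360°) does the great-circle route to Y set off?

θ = atan2( sin Δλ·cos φ₂ ,  cos φ₁ sin φ₂ − sin φ₁ cos φ₂ cos Δλ )
  = atan2(+0.0568, -0.0448) = 128.29°

128.3°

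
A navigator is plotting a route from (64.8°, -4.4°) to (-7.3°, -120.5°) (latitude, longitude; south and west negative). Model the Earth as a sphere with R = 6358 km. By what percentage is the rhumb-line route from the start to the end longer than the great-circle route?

7.2%

Great circle: σ = 1.8763 rad → d_gc = Rσ = 11929.5 km
Rhumb: Δφ = -1.2584, Δλ = -2.0263, Δψ = -1.6260, q = Δφ/Δψ = 0.7739 → d_rh = R√(Δφ²+q²Δλ²) = 12783.9 km
Excess = (12783.9 − 11929.5) / 11929.5 = 854.4 / 11929.5 = 7.16% ≈ 7.2%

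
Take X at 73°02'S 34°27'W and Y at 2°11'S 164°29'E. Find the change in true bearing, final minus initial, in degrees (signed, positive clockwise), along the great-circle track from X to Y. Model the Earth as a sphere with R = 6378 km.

+154.9°

Initial bearing θ₁ = atan2(sin Δλ cos φ₂, cos φ₁ sin φ₂ − sin φ₁ cos φ₂ cos Δλ) = 199.51°
Final bearing θ₂ = (initial bearing from the destination back to the start) + 180° = 354.40°
Δθ = θ₂ − θ₁ = +154.9°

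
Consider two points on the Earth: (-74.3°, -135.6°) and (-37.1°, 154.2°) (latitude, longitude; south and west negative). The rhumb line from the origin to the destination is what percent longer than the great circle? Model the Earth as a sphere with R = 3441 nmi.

Great circle: σ = 0.8582 rad → d_gc = Rσ = 2953.0 nmi
Rhumb: Δφ = +0.6493, Δλ = -1.2252, Δψ = +1.2833, q = Δφ/Δψ = 0.5060 → d_rh = R√(Δφ²+q²Δλ²) = 3088.9 nmi
Excess = (3088.9 − 2953.0) / 2953.0 = 135.9 / 2953.0 = 4.60% ≈ 4.6%

4.6%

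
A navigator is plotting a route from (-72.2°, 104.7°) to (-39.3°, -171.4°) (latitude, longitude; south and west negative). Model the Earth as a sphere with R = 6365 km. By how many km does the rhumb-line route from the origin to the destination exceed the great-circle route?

386 km

Great circle: cos σ = sin φ₁ sin φ₂ + cos φ₁ cos φ₂ cos Δλ,  σ = 0.8916 rad → d_gc = 5674.8 km
Rhumb line: Δψ = +1.1070, q = Δφ/Δψ = 0.5187, d_rh = R√(Δφ²+q²Δλ²) = 6060.5 km
Excess = 6060.5 − 5674.8 = 385.7 ≈ 386 km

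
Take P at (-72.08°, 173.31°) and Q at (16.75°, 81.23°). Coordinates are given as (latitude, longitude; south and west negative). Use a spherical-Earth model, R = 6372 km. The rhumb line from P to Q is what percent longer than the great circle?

4.2%

Great circle: σ = 1.8597 rad → d_gc = Rσ = 11850.1 km
Rhumb: Δφ = +1.5504, Δλ = -1.6071, Δψ = +2.1439, q = Δφ/Δψ = 0.7232 → d_rh = R√(Δφ²+q²Δλ²) = 12346.6 km
Excess = (12346.6 − 11850.1) / 11850.1 = 496.5 / 11850.1 = 4.19% ≈ 4.2%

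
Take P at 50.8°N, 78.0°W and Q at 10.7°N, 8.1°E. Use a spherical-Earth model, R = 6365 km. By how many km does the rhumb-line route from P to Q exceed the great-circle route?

284 km

Great circle: cos σ = sin φ₁ sin φ₂ + cos φ₁ cos φ₂ cos Δλ,  σ = 1.3836 rad → d_gc = 8806.5 km
Rhumb line: Δψ = -0.8447, q = Δφ/Δψ = 0.8285, d_rh = R√(Δφ²+q²Δλ²) = 9090.8 km
Excess = 9090.8 − 8806.5 = 284.3 ≈ 284 km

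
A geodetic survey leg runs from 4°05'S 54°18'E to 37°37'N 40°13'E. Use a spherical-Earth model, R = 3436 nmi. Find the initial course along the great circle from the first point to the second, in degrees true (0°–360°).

343.8°

N = sin Δλ·cos φ₂ = -0.1927;  D = cos φ₁ sin φ₂ − sin φ₁ cos φ₂ cos Δλ = +0.6635
initial course = atan2(N, D) = 343.80°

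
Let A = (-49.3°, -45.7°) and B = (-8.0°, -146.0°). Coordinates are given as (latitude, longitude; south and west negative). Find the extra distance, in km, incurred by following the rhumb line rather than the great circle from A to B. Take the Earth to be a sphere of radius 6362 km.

Great circle: cos σ = sin φ₁ sin φ₂ + cos φ₁ cos φ₂ cos Δλ,  σ = 1.5807 rad → d_gc = 10056.7 km
Rhumb line: Δψ = +0.8517, q = Δφ/Δψ = 0.8463, d_rh = R√(Δφ²+q²Δλ²) = 10481.8 km
Excess = 10481.8 − 10056.7 = 425.1 ≈ 425 km

425 km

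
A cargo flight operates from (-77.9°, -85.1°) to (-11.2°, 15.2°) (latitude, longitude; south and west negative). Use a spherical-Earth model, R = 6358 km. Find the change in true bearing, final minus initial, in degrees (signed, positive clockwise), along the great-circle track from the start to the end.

-90.4°

Initial bearing θ₁ = atan2(sin Δλ cos φ₂, cos φ₁ sin φ₂ − sin φ₁ cos φ₂ cos Δλ) = 102.40°
Final bearing θ₂ = (initial bearing from the destination back to the start) + 180° = 12.05°
Δθ = θ₂ − θ₁ = -90.4°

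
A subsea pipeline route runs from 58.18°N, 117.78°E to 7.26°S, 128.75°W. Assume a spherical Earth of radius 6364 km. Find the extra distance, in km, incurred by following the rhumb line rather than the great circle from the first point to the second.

660 km

Great circle: cos σ = sin φ₁ sin φ₂ + cos φ₁ cos φ₂ cos Δλ,  σ = 1.8920 rad → d_gc = 12040.5 km
Rhumb line: Δψ = -1.3822, q = Δφ/Δψ = 0.8263, d_rh = R√(Δφ²+q²Δλ²) = 12700.4 km
Excess = 12700.4 − 12040.5 = 659.9 ≈ 660 km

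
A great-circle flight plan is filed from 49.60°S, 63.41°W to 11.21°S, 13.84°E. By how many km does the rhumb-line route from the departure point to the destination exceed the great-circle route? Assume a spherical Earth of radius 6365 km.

199 km

Great circle: cos σ = sin φ₁ sin φ₂ + cos φ₁ cos φ₂ cos Δλ,  σ = 1.2783 rad → d_gc = 8136.29 km
Rhumb line: Δψ = +0.8030, q = Δφ/Δψ = 0.8345, d_rh = R√(Δφ²+q²Δλ²) = 8334.82 km
Excess = 8334.82 − 8136.29 = 198.53 ≈ 199 km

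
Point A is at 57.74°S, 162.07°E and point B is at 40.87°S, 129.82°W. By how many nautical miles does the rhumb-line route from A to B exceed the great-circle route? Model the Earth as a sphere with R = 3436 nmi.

101 nmi

Great circle: cos σ = sin φ₁ sin φ₂ + cos φ₁ cos φ₂ cos Δλ,  σ = 0.7900 rad → d_gc = 2714.6 nmi
Rhumb line: Δψ = +0.4578, q = Δφ/Δψ = 0.6432, d_rh = R√(Δφ²+q²Δλ²) = 2815.2 nmi
Excess = 2815.2 − 2714.6 = 100.6 ≈ 101 nmi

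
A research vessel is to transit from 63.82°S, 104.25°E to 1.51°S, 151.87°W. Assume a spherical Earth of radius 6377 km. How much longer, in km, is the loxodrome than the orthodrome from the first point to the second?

Great circle: cos σ = sin φ₁ sin φ₂ + cos φ₁ cos φ₂ cos Δλ,  σ = 1.6530 rad → d_gc = 10541.4 km
Rhumb line: Δψ = +1.4324, q = Δφ/Δψ = 0.7592, d_rh = R√(Δφ²+q²Δλ²) = 11187.0 km
Excess = 11187.0 − 10541.4 = 645.6 ≈ 646 km

646 km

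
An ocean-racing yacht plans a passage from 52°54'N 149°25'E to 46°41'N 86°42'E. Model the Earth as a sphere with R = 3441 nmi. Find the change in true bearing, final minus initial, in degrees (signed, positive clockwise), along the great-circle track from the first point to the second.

-50.0°

Initial bearing θ₁ = atan2(sin Δλ cos φ₂, cos φ₁ sin φ₂ − sin φ₁ cos φ₂ cos Δλ) = 287.14°
Final bearing θ₂ = (initial bearing from the destination back to the start) + 180° = 237.16°
Δθ = θ₂ − θ₁ = -50.0°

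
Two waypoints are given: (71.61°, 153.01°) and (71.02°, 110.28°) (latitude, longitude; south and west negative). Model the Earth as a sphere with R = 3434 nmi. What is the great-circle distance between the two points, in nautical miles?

804 nmi

Haversine: a = sin²(Δφ/2)+cos φ₁ cos φ₂ sin²(Δλ/2) = 0.01364;  σ = 2·atan2(√a,√(1−a))
σ = 13.416° → d = Rσ = 3434·0.23415 = 804 nmi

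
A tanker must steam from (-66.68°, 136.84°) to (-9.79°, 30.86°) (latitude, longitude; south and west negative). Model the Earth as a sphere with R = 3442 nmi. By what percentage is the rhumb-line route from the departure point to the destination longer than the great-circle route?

Great circle: σ = 1.5220 rad → d_gc = Rσ = 5238.8 nmi
Rhumb: Δφ = +0.9929, Δλ = -1.8497, Δψ = +1.4064, q = Δφ/Δψ = 0.7060 → d_rh = R√(Δφ²+q²Δλ²) = 5646.5 nmi
Excess = (5646.5 − 5238.8) / 5238.8 = 407.7 / 5238.8 = 7.78% ≈ 7.8%

7.8%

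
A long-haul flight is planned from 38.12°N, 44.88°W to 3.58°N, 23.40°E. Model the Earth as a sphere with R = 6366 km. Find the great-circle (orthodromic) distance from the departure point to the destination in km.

7865 km

Haversine: a = sin²(Δφ/2)+cos φ₁ cos φ₂ sin²(Δλ/2) = 0.33544;  σ = 2·atan2(√a,√(1−a))
σ = 70.785° → d = Rσ = 6366·1.23542 = 7865 km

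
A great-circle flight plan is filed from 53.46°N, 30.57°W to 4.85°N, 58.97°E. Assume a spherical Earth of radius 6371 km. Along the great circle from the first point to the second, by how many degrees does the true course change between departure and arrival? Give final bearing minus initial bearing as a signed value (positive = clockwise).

+55.9°

Initial bearing θ₁ = atan2(sin Δλ cos φ₂, cos φ₁ sin φ₂ − sin φ₁ cos φ₂ cos Δλ) = 87.48°
Final bearing θ₂ = (initial bearing from the destination back to the start) + 180° = 143.35°
Δθ = θ₂ − θ₁ = +55.9°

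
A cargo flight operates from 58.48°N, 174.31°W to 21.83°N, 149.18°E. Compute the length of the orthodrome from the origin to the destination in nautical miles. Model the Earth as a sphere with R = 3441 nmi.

cos σ = sin φ₁ sin φ₂ + cos φ₁ cos φ₂ cos Δλ
      = sin(58.48°)sin(21.83°) + cos(58.48°)cos(21.83°)cos(-36.51°) = 0.7071
σ = 45.004° → d = Rσ = 3441·0.78547 = 2703 nmi

2703 nmi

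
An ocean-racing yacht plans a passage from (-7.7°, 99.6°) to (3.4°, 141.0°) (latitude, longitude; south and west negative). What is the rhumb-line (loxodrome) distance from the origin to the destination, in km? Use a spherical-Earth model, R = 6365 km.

4751 km

Rhumb course C = atan2(Δλ, Δψ) with Δψ = ln[tan(π/4+φ₂/2)/tan(π/4+φ₁/2)] = +0.1942, Δλ = +0.7226 → C = 74.96°
d = R·|Δφ| / |cos C| = 6365·0.19373 / 0.25952 = 4751 km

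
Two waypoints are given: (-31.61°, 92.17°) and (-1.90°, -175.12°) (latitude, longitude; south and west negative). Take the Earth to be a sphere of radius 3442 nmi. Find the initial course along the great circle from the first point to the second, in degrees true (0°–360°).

93.0°

θ = atan2( sin Δλ·cos φ₂ ,  cos φ₁ sin φ₂ − sin φ₁ cos φ₂ cos Δλ )
  = atan2(+0.9983, -0.0530) = 93.04°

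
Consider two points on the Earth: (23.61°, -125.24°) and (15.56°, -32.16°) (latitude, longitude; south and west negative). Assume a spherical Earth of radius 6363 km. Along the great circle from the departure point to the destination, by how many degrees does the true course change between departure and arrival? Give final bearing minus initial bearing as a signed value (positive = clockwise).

Initial bearing θ₁ = atan2(sin Δλ cos φ₂, cos φ₁ sin φ₂ − sin φ₁ cos φ₂ cos Δλ) = 74.51°
Final bearing θ₂ = (initial bearing from the destination back to the start) + 180° = 113.56°
Δθ = θ₂ − θ₁ = +39.0°

+39.0°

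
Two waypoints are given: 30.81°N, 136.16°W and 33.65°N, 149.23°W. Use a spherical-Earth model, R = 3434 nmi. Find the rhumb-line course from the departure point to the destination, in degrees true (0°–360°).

284.4°

Meridional parts: M(φ₁)=+0.5657, M(φ₂)=+0.6243 → ΔM = +0.0586;  Δλ = -0.2281 rad
tan C = Δλ / ΔM = -3.8923 → C = 284.41°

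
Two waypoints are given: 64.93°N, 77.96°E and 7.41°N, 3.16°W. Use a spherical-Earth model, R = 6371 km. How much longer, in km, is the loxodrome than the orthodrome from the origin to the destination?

Great circle: cos σ = sin φ₁ sin φ₂ + cos φ₁ cos φ₂ cos Δλ,  σ = 1.3881 rad → d_gc = 8843.6 km
Rhumb line: Δψ = -1.3739, q = Δφ/Δψ = 0.7307, d_rh = R√(Δφ²+q²Δλ²) = 9184.3 km
Excess = 9184.3 − 8843.6 = 340.7 ≈ 341 km

341 km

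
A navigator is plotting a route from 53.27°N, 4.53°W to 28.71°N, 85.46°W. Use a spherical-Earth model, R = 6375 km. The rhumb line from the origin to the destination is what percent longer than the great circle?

Great circle: σ = 1.0841 rad → d_gc = Rσ = 6911.3 km
Rhumb: Δφ = -0.4287, Δλ = -1.4125, Δψ = -0.5792, q = Δφ/Δψ = 0.7401 → d_rh = R√(Δφ²+q²Δλ²) = 7202.5 km
Excess = (7202.5 − 6911.3) / 6911.3 = 291.2 / 6911.3 = 4.21% ≈ 4.2%

4.2%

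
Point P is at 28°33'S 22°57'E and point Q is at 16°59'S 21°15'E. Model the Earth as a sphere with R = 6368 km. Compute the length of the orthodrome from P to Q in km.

1297 km

Haversine: a = sin²(Δφ/2)+cos φ₁ cos φ₂ sin²(Δλ/2) = 0.01034;  σ = 2·atan2(√a,√(1−a))
σ = 11.672° → d = Rσ = 6368·0.20371 = 1297 km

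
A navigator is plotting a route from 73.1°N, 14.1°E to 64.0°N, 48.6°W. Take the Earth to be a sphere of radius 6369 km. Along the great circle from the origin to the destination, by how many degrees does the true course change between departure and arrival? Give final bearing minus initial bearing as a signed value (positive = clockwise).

-59.3°

Initial bearing θ₁ = atan2(sin Δλ cos φ₂, cos φ₁ sin φ₂ − sin φ₁ cos φ₂ cos Δλ) = 280.03°
Final bearing θ₂ = (initial bearing from the destination back to the start) + 180° = 220.77°
Δθ = θ₂ − θ₁ = -59.3°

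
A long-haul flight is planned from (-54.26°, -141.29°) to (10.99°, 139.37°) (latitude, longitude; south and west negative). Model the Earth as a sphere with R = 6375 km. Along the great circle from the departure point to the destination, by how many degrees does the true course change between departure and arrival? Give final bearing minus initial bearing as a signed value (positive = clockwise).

Initial bearing θ₁ = atan2(sin Δλ cos φ₂, cos φ₁ sin φ₂ − sin φ₁ cos φ₂ cos Δλ) = 285.01°
Final bearing θ₂ = (initial bearing from the destination back to the start) + 180° = 324.92°
Δθ = θ₂ − θ₁ = +39.9°

+39.9°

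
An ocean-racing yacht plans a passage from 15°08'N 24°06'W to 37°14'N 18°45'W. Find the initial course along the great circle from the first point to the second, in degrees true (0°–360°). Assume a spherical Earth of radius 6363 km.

N = sin Δλ·cos φ₂ = +0.0742;  D = cos φ₁ sin φ₂ − sin φ₁ cos φ₂ cos Δλ = +0.3771
initial course = atan2(N, D) = 11.14°

11.1°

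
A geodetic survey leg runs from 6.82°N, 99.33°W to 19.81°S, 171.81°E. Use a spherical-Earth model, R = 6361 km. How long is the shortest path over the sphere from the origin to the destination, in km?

10130 km

Haversine: a = sin²(Δφ/2)+cos φ₁ cos φ₂ sin²(Δλ/2) = 0.51083;  σ = 2·atan2(√a,√(1−a))
σ = 91.241° → d = Rσ = 6361·1.59246 = 10130 km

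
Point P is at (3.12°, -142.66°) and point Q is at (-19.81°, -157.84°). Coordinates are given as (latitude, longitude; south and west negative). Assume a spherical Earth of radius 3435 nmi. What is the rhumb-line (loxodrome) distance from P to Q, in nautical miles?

1640 nmi

Δψ = ln[tan(π/4+φ₂/2)/tan(π/4+φ₁/2)] = -0.4073;  Δφ = -0.4002 rad,  Δλ = -0.2649 rad
q = Δφ/Δψ = 0.9825
d = R·√(Δφ² + q²Δλ²) = 3435·0.47741 = 1640 nmi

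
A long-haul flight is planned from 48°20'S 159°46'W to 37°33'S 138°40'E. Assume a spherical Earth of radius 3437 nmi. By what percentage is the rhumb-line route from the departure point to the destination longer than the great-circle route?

2.4%

Great circle: σ = 0.7866 rad → d_gc = Rσ = 2703.7 nmi
Rhumb: Δφ = +0.1882, Δλ = -1.0745, Δψ = +0.2581, q = Δφ/Δψ = 0.7291 → d_rh = R√(Δφ²+q²Δλ²) = 2769.3 nmi
Excess = (2769.3 − 2703.7) / 2703.7 = 65.6 / 2703.7 = 2.43% ≈ 2.4%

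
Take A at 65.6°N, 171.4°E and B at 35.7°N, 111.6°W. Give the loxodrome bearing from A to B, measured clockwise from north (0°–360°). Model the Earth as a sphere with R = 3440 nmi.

Meridional parts: M(φ₁)=+1.5315, M(φ₂)=+0.6678 → ΔM = -0.8637;  Δλ = +1.3439 rad
tan C = Δλ / ΔM = -1.5560 → C = 122.73°

122.7°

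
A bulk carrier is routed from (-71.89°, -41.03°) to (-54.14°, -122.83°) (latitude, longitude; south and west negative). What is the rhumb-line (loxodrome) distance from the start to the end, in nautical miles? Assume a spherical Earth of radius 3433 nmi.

Δψ = ln[tan(π/4+φ₂/2)/tan(π/4+φ₁/2)] = +0.7082;  Δφ = +0.3098 rad,  Δλ = -1.4277 rad
q = Δφ/Δψ = 0.4374
d = R·√(Δφ² + q²Δλ²) = 3433·0.69715 = 2393 nmi

2393 nmi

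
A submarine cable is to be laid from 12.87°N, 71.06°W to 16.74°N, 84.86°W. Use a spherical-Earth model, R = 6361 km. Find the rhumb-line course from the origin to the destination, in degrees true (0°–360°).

Meridional parts: M(φ₁)=+0.2265, M(φ₂)=+0.2964 → ΔM = +0.0699;  Δλ = -0.2409 rad
tan C = Δλ / ΔM = -3.4468 → C = 286.18°

286.2°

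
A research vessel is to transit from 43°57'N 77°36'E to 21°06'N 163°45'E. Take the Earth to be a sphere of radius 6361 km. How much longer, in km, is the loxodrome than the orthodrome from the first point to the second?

Great circle: cos σ = sin φ₁ sin φ₂ + cos φ₁ cos φ₂ cos Δλ,  σ = 1.2714 rad → d_gc = 8087.3 km
Rhumb line: Δψ = -0.4788, q = Δφ/Δψ = 0.8329, d_rh = R√(Δφ²+q²Δλ²) = 8360.5 km
Excess = 8360.5 − 8087.3 = 273.2 ≈ 273 km

273 km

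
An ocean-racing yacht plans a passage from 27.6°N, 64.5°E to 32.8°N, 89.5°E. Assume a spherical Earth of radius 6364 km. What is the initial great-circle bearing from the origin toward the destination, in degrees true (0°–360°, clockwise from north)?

θ = atan2( sin Δλ·cos φ₂ ,  cos φ₁ sin φ₂ − sin φ₁ cos φ₂ cos Δλ )
  = atan2(+0.3552, +0.1271) = 70.31°

70.3°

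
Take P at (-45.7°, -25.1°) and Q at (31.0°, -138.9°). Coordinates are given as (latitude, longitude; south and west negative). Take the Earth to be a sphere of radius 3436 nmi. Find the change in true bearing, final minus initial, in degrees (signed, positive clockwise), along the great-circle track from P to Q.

At departure: θ₁ = atan2(sin Δλ cos φ₂, cos φ₁ sin φ₂ − sin φ₁ cos φ₂ cos Δλ) = 278.14°
At arrival: θ₂ = atan2(sin Δλ cos φ₁, −cos φ₂ sin φ₁ + sin φ₂ cos φ₁ cos Δλ) = 306.24°
Δθ = θ₂ − θ₁ = +28.1°

+28.1°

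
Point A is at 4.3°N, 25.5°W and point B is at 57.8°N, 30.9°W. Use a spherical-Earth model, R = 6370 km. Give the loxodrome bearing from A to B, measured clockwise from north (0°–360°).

355.4°

Δψ = ln[tan(π/4+φ₂/2)/tan(π/4+φ₁/2)] = +1.1675
Δλ = -0.0942 rad (taken the short way round)
course = atan2(Δλ, Δψ) = 355.38°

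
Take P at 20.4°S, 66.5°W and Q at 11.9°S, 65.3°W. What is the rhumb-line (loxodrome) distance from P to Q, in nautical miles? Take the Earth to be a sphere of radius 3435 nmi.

514 nmi

Rhumb course C = atan2(Δλ, Δψ) with Δψ = ln[tan(π/4+φ₂/2)/tan(π/4+φ₁/2)] = +0.1546, Δλ = +0.0209 → C = 7.71°
d = R·|Δφ| / |cos C| = 3435·0.14835 / 0.99095 = 514 nmi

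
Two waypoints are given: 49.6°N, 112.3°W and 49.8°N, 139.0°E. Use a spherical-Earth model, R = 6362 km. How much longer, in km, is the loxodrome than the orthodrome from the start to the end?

765 km

Great circle: cos σ = sin φ₁ sin φ₂ + cos φ₁ cos φ₂ cos Δλ,  σ = 1.1068 rad → d_gc = 7041.4 km
Rhumb line: Δψ = +0.0054, q = Δφ/Δψ = 0.6468, d_rh = R√(Δφ²+q²Δλ²) = 7806.6 km
Excess = 7806.6 − 7041.4 = 765.2 ≈ 765 km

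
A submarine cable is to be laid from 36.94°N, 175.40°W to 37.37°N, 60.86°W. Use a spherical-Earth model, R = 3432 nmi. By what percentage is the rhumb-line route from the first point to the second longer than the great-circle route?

8.4%

Great circle: σ = 1.4697 rad → d_gc = Rσ = 5043.9 nmi
Rhumb: Δφ = +0.0075, Δλ = +1.9991, Δψ = +0.0094, q = Δφ/Δψ = 0.7970 → d_rh = R√(Δφ²+q²Δλ²) = 5468.2 nmi
Excess = (5468.2 − 5043.9) / 5043.9 = 424.3 / 5043.9 = 8.41% ≈ 8.4%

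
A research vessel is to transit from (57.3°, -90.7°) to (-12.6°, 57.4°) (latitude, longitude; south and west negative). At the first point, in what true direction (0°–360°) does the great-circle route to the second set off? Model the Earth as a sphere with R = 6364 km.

N = sin Δλ·cos φ₂ = +0.5157;  D = cos φ₁ sin φ₂ − sin φ₁ cos φ₂ cos Δλ = +0.5794
initial course = atan2(N, D) = 41.67°

41.7°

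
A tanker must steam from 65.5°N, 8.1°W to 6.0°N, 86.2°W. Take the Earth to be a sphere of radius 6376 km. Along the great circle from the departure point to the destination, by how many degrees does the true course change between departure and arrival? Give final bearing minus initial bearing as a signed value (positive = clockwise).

Initial bearing θ₁ = atan2(sin Δλ cos φ₂, cos φ₁ sin φ₂ − sin φ₁ cos φ₂ cos Δλ) = 261.63°
Final bearing θ₂ = (initial bearing from the destination back to the start) + 180° = 204.36°
Δθ = θ₂ − θ₁ = -57.3°

-57.3°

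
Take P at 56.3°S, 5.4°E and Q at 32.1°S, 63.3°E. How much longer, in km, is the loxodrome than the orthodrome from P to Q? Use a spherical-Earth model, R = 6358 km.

116 km

Great circle: cos σ = sin φ₁ sin φ₂ + cos φ₁ cos φ₂ cos Δλ,  σ = 0.8067 rad → d_gc = 5129.1 km
Rhumb line: Δψ = +0.6024, q = Δφ/Δψ = 0.7012, d_rh = R√(Δφ²+q²Δλ²) = 5244.8 km
Excess = 5244.8 − 5129.1 = 115.7 ≈ 116 km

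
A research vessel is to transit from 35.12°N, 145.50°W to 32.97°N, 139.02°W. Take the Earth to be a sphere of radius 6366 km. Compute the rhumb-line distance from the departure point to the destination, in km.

Rhumb course C = atan2(Δλ, Δψ) with Δψ = ln[tan(π/4+φ₂/2)/tan(π/4+φ₁/2)] = -0.0453, Δλ = +0.1131 → C = 111.82°
d = R·|Δφ| / |cos C| = 6366·0.03752 / 0.37177 = 643 km

643 km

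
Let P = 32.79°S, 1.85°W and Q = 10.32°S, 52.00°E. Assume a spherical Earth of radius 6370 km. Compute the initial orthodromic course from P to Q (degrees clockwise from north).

78.4°

θ = atan2( sin Δλ·cos φ₂ ,  cos φ₁ sin φ₂ − sin φ₁ cos φ₂ cos Δλ )
  = atan2(+0.7944, +0.1637) = 78.36°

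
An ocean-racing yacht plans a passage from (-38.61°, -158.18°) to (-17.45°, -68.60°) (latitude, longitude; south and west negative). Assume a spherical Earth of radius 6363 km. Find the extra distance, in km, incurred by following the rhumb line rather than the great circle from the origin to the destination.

253 km

Great circle: cos σ = sin φ₁ sin φ₂ + cos φ₁ cos φ₂ cos Δλ,  σ = 1.3770 rad → d_gc = 8761.82 km
Rhumb line: Δψ = +0.4222, q = Δφ/Δψ = 0.8748, d_rh = R√(Δφ²+q²Δλ²) = 9014.33 km
Excess = 9014.33 − 8761.82 = 252.51 ≈ 253 km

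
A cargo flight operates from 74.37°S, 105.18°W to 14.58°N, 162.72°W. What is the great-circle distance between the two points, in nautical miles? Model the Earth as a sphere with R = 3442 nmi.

cos σ = sin φ₁ sin φ₂ + cos φ₁ cos φ₂ cos Δλ
      = sin(-74.37°)sin(14.58°) + cos(-74.37°)cos(14.58°)cos(-57.54°) = -0.1025
σ = 95.882° → d = Rσ = 3442·1.67345 = 5760 nmi

5760 nmi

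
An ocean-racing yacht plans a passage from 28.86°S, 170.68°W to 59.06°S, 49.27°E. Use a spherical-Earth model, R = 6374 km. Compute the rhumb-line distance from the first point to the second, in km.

Δψ = ln[tan(π/4+φ₂/2)/tan(π/4+φ₁/2)] = -0.7581;  Δφ = -0.5271 rad,  Δλ = -2.4443 rad
q = Δφ/Δψ = 0.6952
d = R·√(Δφ² + q²Δλ²) = 6374·1.77926 = 11341 km

11341 km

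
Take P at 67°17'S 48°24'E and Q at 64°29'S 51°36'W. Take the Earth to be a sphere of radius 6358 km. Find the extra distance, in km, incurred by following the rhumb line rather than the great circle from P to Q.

Great circle: cos σ = sin φ₁ sin φ₂ + cos φ₁ cos φ₂ cos Δλ,  σ = 0.6375 rad → d_gc = 4053.4 km
Rhumb line: Δψ = +0.1197, q = Δφ/Δψ = 0.4081, d_rh = R√(Δφ²+q²Δλ²) = 4539.8 km
Excess = 4539.8 − 4053.4 = 486.4 ≈ 486 km

486 km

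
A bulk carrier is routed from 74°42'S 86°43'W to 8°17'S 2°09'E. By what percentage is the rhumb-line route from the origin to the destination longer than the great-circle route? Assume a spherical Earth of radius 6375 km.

Great circle: σ = 1.4262 rad → d_gc = Rσ = 9091.8 km
Rhumb: Δφ = +1.1592, Δλ = +1.5510, Δψ = +1.8625, q = Δφ/Δψ = 0.6224 → d_rh = R√(Δφ²+q²Δλ²) = 9616.7 km
Excess = (9616.7 − 9091.8) / 9091.8 = 524.9 / 9091.8 = 5.77% ≈ 5.8%

5.8%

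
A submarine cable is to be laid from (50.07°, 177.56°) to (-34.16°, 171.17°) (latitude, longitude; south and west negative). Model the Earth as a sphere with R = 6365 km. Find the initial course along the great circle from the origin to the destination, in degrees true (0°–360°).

θ = atan2( sin Δλ·cos φ₂ ,  cos φ₁ sin φ₂ − sin φ₁ cos φ₂ cos Δλ )
  = atan2(-0.0921, -0.9910) = 185.31°

185.3°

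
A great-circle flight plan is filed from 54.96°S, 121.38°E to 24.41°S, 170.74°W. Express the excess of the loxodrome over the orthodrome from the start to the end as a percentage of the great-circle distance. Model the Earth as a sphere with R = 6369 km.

2.7%

Great circle: σ = 1.0060 rad → d_gc = Rσ = 6407.3 km
Rhumb: Δφ = +0.5332, Δλ = +1.1847, Δψ = +0.7135, q = Δφ/Δψ = 0.7473 → d_rh = R√(Δφ²+q²Δλ²) = 6582.6 km
Excess = (6582.6 − 6407.3) / 6407.3 = 175.3 / 6407.3 = 2.74% ≈ 2.7%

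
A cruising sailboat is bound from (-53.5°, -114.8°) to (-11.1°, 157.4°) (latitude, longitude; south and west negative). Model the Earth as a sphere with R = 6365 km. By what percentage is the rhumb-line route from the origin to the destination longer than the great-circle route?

Great circle: σ = 1.3927 rad → d_gc = Rσ = 8864.5 km
Rhumb: Δφ = +0.7400, Δλ = -1.5324, Δψ = +0.9145, q = Δφ/Δψ = 0.8092 → d_rh = R√(Δφ²+q²Δλ²) = 9191.7 km
Excess = (9191.7 − 8864.5) / 8864.5 = 327.2 / 8864.5 = 3.69% ≈ 3.7%

3.7%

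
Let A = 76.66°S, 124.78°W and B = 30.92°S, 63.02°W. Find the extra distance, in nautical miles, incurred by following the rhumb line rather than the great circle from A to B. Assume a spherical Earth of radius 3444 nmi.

109 nmi

Great circle: cos σ = sin φ₁ sin φ₂ + cos φ₁ cos φ₂ cos Δλ,  σ = 0.9352 rad → d_gc = 3220.9 nmi
Rhumb line: Δψ = +1.5781, q = Δφ/Δψ = 0.5059, d_rh = R√(Δφ²+q²Δλ²) = 3329.5 nmi
Excess = 3329.5 − 3220.9 = 108.6 ≈ 109 nmi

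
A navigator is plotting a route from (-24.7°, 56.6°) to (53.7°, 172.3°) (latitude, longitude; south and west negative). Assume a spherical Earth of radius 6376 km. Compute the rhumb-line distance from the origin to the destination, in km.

14269 km

Δψ = ln[tan(π/4+φ₂/2)/tan(π/4+φ₁/2)] = +1.5604;  Δφ = +1.3683 rad,  Δλ = +2.0193 rad
q = Δφ/Δψ = 0.8769
d = R·√(Δφ² + q²Δλ²) = 6376·2.23786 = 14269 km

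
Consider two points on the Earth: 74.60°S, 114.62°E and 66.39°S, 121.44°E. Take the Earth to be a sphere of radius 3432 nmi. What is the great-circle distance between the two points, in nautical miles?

510 nmi

cos σ = sin φ₁ sin φ₂ + cos φ₁ cos φ₂ cos Δλ
      = sin(-74.60°)sin(-66.39°) + cos(-74.60°)cos(-66.39°)cos(6.82°) = 0.9890
σ = 8.507° → d = Rσ = 3432·0.14847 = 510 nmi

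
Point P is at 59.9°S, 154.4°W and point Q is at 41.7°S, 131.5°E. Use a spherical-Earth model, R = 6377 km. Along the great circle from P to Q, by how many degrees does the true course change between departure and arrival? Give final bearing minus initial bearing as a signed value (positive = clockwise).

+61.3°

Initial bearing θ₁ = atan2(sin Δλ cos φ₂, cos φ₁ sin φ₂ − sin φ₁ cos φ₂ cos Δλ) = 257.69°
Final bearing θ₂ = (initial bearing from the destination back to the start) + 180° = 318.99°
Δθ = θ₂ − θ₁ = +61.3°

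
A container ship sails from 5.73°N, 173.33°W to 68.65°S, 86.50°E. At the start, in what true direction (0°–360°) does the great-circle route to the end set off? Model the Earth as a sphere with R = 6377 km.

201.3°

N = sin Δλ·cos φ₂ = -0.3583;  D = cos φ₁ sin φ₂ − sin φ₁ cos φ₂ cos Δλ = -0.9203
initial course = atan2(N, D) = 201.27°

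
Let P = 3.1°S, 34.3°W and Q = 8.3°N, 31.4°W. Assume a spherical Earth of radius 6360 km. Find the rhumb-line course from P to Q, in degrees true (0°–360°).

Δψ = ln[tan(π/4+φ₂/2)/tan(π/4+φ₁/2)] = +0.1995
Δλ = +0.0506 rad (taken the short way round)
course = atan2(Δλ, Δψ) = 14.24°

14.2°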